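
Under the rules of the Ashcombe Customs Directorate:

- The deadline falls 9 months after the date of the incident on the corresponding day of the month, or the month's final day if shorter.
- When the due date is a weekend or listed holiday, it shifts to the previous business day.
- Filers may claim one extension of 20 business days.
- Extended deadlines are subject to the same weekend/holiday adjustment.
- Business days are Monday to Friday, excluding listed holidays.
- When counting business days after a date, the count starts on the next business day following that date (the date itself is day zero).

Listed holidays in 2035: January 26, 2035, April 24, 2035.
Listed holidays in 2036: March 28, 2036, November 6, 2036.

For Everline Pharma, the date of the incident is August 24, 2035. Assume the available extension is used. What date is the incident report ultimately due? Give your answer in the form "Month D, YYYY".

9 months after August 24, 2035, on the same day of the month, is May 24, 2036.
May 24, 2036 is a Saturday; the preceding business day is May 23, 2036 (Friday).
Applying the 20-business-day extension: 20 business days after May 23, 2036 is June 20, 2036.
June 20, 2036 falls on a Friday, which is a business day, so no adjustment is needed.
The final due date is June 20, 2036.

June 20, 2036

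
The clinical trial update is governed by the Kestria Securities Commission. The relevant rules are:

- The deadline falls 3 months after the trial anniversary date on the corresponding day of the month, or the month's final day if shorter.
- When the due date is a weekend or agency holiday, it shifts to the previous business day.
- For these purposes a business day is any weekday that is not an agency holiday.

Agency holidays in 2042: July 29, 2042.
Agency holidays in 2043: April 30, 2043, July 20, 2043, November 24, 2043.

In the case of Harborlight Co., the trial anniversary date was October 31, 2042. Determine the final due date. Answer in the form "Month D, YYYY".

January 30, 2043

3 months from October 31, 2042 is January 31, 2043.
Because January 31, 2043 is a Saturday, the deadline becomes January 30, 2043 (Friday).
The final due date is January 30, 2043.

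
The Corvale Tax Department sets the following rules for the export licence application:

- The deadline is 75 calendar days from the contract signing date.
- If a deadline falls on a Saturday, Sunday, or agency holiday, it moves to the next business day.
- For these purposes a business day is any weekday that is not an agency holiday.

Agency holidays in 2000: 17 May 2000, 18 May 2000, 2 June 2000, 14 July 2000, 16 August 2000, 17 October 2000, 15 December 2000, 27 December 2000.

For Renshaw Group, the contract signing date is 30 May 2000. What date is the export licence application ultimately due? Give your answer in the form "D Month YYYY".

14 August 2000

From 30 May 2000, 75 calendar days later is 13 August 2000.
Because 13 August 2000 is a Sunday, the deadline becomes 14 August 2000 (Monday).
The final due date is 14 August 2000.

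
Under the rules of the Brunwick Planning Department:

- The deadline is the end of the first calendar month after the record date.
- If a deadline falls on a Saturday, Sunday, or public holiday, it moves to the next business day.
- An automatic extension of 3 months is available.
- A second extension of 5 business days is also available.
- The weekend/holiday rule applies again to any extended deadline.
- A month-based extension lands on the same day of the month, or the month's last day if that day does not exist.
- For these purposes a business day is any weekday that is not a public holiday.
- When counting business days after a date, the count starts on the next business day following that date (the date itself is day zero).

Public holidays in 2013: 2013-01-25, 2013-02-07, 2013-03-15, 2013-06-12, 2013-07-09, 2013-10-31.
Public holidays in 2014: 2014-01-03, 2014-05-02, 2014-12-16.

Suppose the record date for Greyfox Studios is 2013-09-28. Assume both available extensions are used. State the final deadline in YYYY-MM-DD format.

2014-02-10

1 month after 2013-09-28 falls in October 2013; the last day of that month is 2013-10-31.
Because 2013-10-31 is a listed holiday, the deadline becomes 2013-11-01 (Friday).
The 3 months extension carries 2013-11-01 to 2014-02-01.
2014-02-01 is a Saturday, so it moves to the next business day, 2014-02-03 (Monday).
Applying the 5-business-day extension: 5 business days after 2014-02-03 is 2014-02-10.
2014-02-10 (Monday) is already a business day.
So the filing is due 2014-02-10.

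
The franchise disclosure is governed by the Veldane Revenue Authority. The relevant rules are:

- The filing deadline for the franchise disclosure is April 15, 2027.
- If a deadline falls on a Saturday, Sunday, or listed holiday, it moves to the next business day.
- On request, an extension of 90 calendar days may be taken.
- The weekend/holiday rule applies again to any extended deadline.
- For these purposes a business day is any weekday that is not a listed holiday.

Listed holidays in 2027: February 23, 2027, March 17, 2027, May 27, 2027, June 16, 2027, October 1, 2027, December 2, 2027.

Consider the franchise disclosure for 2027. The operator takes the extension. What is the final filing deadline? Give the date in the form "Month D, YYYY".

July 14, 2027

The statutory due date is April 15, 2027.
April 15, 2027 is a Thursday and not a listed holiday, so it stands.
Add the 90 calendar-day extension to April 15, 2027: July 14, 2027.
July 14, 2027 is a Wednesday and not a listed holiday, so it stands.
The final due date is July 14, 2027.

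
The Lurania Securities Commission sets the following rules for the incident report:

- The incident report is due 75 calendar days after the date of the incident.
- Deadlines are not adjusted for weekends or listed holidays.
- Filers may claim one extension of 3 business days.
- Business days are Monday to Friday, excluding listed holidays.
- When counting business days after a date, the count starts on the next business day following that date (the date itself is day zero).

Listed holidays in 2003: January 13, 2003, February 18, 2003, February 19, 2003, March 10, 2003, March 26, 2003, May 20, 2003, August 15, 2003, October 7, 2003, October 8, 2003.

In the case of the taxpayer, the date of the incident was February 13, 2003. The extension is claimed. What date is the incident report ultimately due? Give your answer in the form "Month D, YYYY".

75 calendar days after February 13, 2003 is April 29, 2003.
April 29, 2003 is a Tuesday; no weekend or holiday adjustment applies.
The 3-business-day extension runs from April 29, 2003 to May 2, 2003.
May 2, 2003 falls on a Friday. The rules make no weekend/holiday allowance, so it remains May 2, 2003.
Final deadline: May 2, 2003.

May 2, 2003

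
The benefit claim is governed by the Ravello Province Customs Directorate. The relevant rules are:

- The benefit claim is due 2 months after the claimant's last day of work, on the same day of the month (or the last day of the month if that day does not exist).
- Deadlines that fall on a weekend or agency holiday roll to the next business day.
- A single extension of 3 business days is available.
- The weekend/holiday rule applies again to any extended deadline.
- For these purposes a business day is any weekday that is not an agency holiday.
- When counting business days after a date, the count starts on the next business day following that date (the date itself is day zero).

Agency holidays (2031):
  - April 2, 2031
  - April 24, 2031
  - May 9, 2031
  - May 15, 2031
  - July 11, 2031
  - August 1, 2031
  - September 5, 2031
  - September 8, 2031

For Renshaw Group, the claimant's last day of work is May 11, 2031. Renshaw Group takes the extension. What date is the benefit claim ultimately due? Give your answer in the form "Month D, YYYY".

July 17, 2031

Moving 2 months forward from May 11, 2031 on the corresponding day gives July 11, 2031.
July 11, 2031 falls on a listed holiday. Rolling to the next business day gives July 14, 2031, a Monday.
Counting 3 further business days from July 14, 2031 reaches July 17, 2031.
July 17, 2031 is a Thursday and not a listed holiday, so it stands.
So the filing is due July 17, 2031.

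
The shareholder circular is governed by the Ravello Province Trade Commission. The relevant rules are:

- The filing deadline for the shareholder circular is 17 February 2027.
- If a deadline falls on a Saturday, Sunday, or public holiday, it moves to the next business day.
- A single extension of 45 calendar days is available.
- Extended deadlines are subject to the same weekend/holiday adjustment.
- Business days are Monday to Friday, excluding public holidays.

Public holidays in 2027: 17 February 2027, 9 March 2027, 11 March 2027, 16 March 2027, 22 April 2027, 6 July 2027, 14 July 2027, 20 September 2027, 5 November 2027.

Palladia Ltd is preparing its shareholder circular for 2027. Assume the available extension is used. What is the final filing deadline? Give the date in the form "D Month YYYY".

The stated deadline is 17 February 2027.
17 February 2027 is a listed holiday; the next business day is 18 February 2027 (Thursday).
Applying the 45-calendar-day extension: 18 February 2027 + 45 days = 4 April 2027.
Because 4 April 2027 is a Sunday, the deadline becomes 5 April 2027 (Monday).
The final due date is 5 April 2027.

5 April 2027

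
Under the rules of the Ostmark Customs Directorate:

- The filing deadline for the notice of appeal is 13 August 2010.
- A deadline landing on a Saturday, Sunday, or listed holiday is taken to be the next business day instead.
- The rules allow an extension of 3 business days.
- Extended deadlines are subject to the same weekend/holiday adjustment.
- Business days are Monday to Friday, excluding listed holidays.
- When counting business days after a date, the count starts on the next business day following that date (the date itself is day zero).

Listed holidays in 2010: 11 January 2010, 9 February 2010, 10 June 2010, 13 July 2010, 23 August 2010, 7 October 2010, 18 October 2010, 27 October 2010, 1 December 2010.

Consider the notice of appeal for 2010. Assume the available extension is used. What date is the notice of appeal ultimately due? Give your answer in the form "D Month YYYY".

18 August 2010

The statutory due date is 13 August 2010.
13 August 2010 falls on a Friday, which is a business day, so no adjustment is needed.
Counting 3 further business days from 13 August 2010 reaches 18 August 2010.
18 August 2010 falls on a Wednesday, which is a business day, so no adjustment is needed.
So the filing is due 18 August 2010.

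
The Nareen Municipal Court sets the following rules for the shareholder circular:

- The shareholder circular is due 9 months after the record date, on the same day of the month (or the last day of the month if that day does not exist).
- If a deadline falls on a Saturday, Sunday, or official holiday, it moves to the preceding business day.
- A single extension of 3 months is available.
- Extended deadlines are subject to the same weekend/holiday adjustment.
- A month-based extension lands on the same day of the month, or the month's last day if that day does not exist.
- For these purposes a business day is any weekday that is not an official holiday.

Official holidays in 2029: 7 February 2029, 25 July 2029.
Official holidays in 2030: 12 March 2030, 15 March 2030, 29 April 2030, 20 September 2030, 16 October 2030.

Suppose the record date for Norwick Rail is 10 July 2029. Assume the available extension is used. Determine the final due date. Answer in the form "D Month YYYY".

10 July 2030

Moving 9 months forward from 10 July 2029 on the corresponding day gives 10 April 2030.
10 April 2030 falls on a Wednesday, which is a business day, so no adjustment is needed.
Applying the 3 months extension: 3 months after 10 April 2030 is 10 July 2030.
10 July 2030 falls on a Wednesday, which is a business day, so no adjustment is needed.
The final due date is 10 July 2030.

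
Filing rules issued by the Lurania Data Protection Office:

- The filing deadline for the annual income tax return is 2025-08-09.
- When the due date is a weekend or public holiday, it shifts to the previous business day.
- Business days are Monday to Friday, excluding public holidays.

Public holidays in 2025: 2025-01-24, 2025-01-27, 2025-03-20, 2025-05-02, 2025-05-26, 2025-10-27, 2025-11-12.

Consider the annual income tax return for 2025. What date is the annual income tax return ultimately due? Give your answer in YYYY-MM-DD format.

The statutory due date is 2025-08-09.
Because 2025-08-09 is a Saturday, the deadline becomes 2025-08-08 (Friday).
Final deadline: 2025-08-08.

2025-08-08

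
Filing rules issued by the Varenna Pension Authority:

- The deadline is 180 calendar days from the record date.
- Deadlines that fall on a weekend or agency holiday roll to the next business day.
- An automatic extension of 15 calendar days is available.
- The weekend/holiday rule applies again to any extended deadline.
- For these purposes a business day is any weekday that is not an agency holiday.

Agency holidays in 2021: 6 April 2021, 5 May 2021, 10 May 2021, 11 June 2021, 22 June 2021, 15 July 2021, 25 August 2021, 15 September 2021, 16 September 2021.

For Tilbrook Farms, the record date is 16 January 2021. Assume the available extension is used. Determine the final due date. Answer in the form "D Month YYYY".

From 16 January 2021, 180 calendar days later is 15 July 2021.
15 July 2021 is a listed holiday, so it moves to the next business day, 16 July 2021 (Friday).
Applying the 15-calendar-day extension: 16 July 2021 + 15 days = 31 July 2021.
31 July 2021 is a Saturday; the next business day is 2 August 2021 (Monday).
The final due date is 2 August 2021.

2 August 2021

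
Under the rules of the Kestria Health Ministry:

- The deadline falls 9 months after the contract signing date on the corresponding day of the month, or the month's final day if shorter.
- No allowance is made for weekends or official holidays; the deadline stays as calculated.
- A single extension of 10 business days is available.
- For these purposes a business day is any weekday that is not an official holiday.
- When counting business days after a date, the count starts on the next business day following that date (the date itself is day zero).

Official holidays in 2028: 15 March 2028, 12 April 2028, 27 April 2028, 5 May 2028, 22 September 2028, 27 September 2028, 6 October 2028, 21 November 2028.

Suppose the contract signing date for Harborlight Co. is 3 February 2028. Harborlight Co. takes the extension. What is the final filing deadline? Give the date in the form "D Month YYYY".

17 November 2028

9 months after 3 February 2028, on the same day of the month, is 3 November 2028.
3 November 2028 falls on a Friday. The rules make no weekend/holiday allowance, so it remains 3 November 2028.
Applying the 10-business-day extension: 10 business days after 3 November 2028 is 17 November 2028.
17 November 2028 falls on a Friday. The rules make no weekend/holiday allowance, so it remains 17 November 2028.
Deadline: 17 November 2028.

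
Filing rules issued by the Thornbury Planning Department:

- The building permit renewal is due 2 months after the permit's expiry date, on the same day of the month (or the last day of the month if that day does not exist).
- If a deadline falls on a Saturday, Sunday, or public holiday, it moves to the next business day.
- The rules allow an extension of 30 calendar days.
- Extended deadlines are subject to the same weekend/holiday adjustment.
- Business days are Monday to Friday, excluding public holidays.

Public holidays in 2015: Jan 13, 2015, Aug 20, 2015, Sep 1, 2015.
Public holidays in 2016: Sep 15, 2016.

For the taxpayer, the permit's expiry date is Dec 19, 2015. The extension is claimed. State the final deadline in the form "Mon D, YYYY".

Moving 2 months forward from Dec 19, 2015 on the corresponding day gives Feb 19, 2016.
Feb 19, 2016 (Friday) is already a business day.
Add the 30 calendar-day extension to Feb 19, 2016: Mar 20, 2016.
Mar 20, 2016 falls on a Sunday. Rolling to the next business day gives Mar 21, 2016, a Monday.
Deadline: Mar 21, 2016.

Mar 21, 2016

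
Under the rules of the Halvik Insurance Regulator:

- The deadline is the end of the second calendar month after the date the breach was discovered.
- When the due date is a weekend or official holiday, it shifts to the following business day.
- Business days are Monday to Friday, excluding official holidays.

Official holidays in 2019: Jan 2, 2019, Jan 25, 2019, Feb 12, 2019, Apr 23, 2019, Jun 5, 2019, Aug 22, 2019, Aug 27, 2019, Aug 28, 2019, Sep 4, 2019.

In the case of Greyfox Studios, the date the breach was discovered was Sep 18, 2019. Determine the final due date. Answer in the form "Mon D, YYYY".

2 months after Sep 18, 2019 is November 2019; that month ends on Nov 30, 2019.
Nov 30, 2019 is a Saturday, so it moves to the next business day, Dec 2, 2019 (Monday).
Final deadline: Dec 2, 2019.

Dec 2, 2019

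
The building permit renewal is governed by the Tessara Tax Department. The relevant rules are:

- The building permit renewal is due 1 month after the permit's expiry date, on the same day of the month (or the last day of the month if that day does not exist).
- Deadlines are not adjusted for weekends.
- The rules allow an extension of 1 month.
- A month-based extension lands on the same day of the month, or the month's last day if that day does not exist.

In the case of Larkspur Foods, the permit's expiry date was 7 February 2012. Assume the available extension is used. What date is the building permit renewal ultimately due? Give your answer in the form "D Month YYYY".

Moving 1 month forward from 7 February 2012 on the corresponding day gives 7 March 2012.
7 March 2012 falls on a Wednesday. The rules make no weekend/holiday allowance, so it remains 7 March 2012.
Add 1 month to 7 March 2012: 7 April 2012.
7 April 2012 falls on a Saturday. The rules make no weekend/holiday allowance, so it remains 7 April 2012.
The final due date is 7 April 2012.

7 April 2012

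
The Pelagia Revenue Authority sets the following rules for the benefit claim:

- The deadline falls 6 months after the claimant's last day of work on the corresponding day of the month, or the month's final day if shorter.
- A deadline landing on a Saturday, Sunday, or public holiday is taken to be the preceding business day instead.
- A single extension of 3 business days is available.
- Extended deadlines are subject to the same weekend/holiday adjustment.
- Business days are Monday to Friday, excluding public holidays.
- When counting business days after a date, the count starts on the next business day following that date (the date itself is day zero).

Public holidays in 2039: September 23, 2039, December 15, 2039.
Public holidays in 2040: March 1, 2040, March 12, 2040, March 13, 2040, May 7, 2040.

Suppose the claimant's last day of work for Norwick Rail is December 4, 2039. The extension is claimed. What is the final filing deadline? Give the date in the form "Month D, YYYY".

June 7, 2040

Moving 6 months forward from December 4, 2039 on the corresponding day gives June 4, 2040.
June 4, 2040 is a Monday and not a listed holiday, so it stands.
The 3-business-day extension runs from June 4, 2040 to June 7, 2040.
Since June 7, 2040 is a Thursday and not a holiday, the date is unchanged.
So the filing is due June 7, 2040.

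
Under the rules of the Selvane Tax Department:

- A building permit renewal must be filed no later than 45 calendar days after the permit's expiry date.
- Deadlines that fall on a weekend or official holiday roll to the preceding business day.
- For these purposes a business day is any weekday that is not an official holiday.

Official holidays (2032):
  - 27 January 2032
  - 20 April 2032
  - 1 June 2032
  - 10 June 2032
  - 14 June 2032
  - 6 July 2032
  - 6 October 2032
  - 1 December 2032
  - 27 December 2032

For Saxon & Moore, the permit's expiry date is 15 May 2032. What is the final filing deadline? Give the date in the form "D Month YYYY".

29 June 2032

45 calendar days after 15 May 2032 is 29 June 2032.
29 June 2032 (Tuesday) is already a business day.
Final deadline: 29 June 2032.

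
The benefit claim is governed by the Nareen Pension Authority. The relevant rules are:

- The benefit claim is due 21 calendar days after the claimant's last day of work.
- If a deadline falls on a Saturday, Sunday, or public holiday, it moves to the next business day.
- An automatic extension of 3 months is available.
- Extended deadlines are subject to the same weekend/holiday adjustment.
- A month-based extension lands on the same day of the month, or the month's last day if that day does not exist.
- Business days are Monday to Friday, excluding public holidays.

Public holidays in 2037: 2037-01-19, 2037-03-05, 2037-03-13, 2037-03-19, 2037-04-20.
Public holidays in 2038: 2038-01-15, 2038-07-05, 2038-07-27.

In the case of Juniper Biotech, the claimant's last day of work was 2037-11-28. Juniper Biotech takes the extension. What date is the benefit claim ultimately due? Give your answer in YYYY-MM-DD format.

2038-03-22

From 2037-11-28, 21 calendar days later is 2037-12-19.
2037-12-19 is a Saturday, so it moves to the next business day, 2037-12-21 (Monday).
Applying the 3 months extension: 3 months after 2037-12-21 is 2038-03-21.
2038-03-21 falls on a Sunday. Rolling to the next business day gives 2038-03-22, a Monday.
So the filing is due 2038-03-22.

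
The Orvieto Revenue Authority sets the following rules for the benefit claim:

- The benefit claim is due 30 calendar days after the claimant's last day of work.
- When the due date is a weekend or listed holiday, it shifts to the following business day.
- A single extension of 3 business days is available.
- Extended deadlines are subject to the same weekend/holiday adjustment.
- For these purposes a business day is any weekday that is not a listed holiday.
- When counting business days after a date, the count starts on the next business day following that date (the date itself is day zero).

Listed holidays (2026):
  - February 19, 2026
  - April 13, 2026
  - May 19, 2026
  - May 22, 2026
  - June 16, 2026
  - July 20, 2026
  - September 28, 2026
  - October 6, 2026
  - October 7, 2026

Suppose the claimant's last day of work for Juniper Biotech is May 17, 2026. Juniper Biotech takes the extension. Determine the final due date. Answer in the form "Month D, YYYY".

Trigger date May 17, 2026 + 30 calendar days = June 16, 2026.
June 16, 2026 is a listed holiday, so it moves to the next business day, June 17, 2026 (Wednesday).
Counting 3 further business days from June 17, 2026 reaches June 22, 2026.
June 22, 2026 (Monday) is already a business day.
Deadline: June 22, 2026.

June 22, 2026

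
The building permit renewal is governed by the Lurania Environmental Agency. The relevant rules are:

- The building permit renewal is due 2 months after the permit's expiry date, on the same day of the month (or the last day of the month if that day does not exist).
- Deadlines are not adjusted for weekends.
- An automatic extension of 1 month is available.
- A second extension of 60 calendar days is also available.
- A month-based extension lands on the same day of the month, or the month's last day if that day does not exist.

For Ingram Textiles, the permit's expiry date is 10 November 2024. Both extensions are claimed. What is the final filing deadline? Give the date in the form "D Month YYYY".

2 months from 10 November 2024 is 10 January 2025.
No adjustment is made for weekends or holidays, so 10 January 2025 stands.
Applying the 1 month extension: 1 month after 10 January 2025 is 10 February 2025.
10 February 2025 is a Monday; no weekend or holiday adjustment applies.
Add the 60 calendar-day extension to 10 February 2025: 11 April 2025.
11 April 2025 falls on a Friday. The rules make no weekend/holiday allowance, so it remains 11 April 2025.
Final deadline: 11 April 2025.

11 April 2025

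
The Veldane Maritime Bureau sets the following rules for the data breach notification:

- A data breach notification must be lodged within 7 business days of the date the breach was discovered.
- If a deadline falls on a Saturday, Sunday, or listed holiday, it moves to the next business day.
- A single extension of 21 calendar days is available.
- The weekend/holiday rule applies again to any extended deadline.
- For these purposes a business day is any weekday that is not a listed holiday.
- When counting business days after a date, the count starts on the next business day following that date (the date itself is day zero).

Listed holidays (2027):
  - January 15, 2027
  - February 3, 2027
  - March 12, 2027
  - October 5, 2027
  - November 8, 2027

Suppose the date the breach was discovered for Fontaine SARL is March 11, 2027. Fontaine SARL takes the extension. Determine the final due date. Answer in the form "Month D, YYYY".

April 13, 2027

Starting the day after March 11, 2027 and counting 7 business days lands on March 23, 2027.
Since March 23, 2027 is a Tuesday and not a holiday, the date is unchanged.
Add the 21 calendar-day extension to March 23, 2027: April 13, 2027.
Since April 13, 2027 is a Tuesday and not a holiday, the date is unchanged.
The final due date is April 13, 2027.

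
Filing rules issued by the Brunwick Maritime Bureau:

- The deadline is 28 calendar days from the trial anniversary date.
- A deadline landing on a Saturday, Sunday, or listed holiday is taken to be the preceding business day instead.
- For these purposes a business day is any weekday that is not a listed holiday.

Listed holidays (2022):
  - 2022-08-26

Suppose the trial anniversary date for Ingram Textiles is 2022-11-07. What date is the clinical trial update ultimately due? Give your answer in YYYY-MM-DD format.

From 2022-11-07, 28 calendar days later is 2022-12-05.
2022-12-05 is a Monday and not a listed holiday, so it stands.
Final deadline: 2022-12-05.

2022-12-05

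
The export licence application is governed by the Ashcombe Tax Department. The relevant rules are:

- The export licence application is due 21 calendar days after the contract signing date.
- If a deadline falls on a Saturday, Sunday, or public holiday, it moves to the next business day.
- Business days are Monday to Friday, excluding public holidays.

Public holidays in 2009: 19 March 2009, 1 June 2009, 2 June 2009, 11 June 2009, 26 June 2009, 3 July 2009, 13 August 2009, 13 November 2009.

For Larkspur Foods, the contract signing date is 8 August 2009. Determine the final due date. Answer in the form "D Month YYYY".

Adding 21 calendar days to 8 August 2009 gives 29 August 2009.
29 August 2009 falls on a Saturday. Rolling to the next business day gives 31 August 2009, a Monday.
So the filing is due 31 August 2009.

31 August 2009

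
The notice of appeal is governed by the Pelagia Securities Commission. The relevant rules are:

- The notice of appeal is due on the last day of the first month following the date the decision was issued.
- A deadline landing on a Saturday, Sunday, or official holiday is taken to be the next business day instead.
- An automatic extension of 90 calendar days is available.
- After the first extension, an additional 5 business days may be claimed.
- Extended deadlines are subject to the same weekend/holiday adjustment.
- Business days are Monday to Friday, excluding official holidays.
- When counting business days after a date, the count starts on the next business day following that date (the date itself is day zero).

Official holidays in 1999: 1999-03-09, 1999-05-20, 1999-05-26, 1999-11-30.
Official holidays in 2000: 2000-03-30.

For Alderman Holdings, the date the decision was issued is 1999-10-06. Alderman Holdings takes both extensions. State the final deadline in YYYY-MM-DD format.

2000-03-07

1 month after 1999-10-06 falls in November 1999; the last day of that month is 1999-11-30.
1999-11-30 falls on a listed holiday. Rolling to the next business day gives 1999-12-01, a Wednesday.
The 90-calendar-day extension moves the deadline from 1999-12-01 to 2000-02-29.
Since 2000-02-29 is a Tuesday and not a holiday, the date is unchanged.
The 5-business-day extension runs from 2000-02-29 to 2000-03-07.
2000-03-07 falls on a Tuesday, which is a business day, so no adjustment is needed.
So the filing is due 2000-03-07.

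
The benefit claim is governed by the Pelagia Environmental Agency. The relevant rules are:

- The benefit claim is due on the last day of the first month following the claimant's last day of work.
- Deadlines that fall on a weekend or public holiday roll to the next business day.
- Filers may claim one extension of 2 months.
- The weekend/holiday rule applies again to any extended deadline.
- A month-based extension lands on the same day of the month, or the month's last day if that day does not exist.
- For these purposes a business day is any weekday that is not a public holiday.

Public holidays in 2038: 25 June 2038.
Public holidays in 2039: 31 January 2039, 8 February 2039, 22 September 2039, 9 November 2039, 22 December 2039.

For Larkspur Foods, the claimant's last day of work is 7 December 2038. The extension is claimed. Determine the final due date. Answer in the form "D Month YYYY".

1 month after 7 December 2038 is January 2039; that month ends on 31 January 2039.
31 January 2039 is a listed holiday; the next business day is 1 February 2039 (Tuesday).
The 2 months extension carries 1 February 2039 to 1 April 2039.
Since 1 April 2039 is a Friday and not a holiday, the date is unchanged.
Final deadline: 1 April 2039.

1 April 2039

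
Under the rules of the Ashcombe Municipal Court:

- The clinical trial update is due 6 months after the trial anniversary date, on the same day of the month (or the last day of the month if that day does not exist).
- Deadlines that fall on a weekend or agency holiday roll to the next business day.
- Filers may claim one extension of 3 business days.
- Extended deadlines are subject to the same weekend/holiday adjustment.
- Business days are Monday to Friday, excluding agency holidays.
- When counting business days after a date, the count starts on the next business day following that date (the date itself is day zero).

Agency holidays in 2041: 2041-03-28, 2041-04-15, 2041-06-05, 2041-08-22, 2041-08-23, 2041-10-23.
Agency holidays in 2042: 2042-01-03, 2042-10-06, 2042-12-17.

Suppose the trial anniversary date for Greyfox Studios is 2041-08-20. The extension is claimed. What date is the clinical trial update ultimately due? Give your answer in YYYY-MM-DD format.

6 months after 2041-08-20, on the same day of the month, is 2042-02-20.
2042-02-20 falls on a Thursday, which is a business day, so no adjustment is needed.
Applying the 3-business-day extension: 3 business days after 2042-02-20 is 2042-02-25.
2042-02-25 falls on a Tuesday, which is a business day, so no adjustment is needed.
The final due date is 2042-02-25.

2042-02-25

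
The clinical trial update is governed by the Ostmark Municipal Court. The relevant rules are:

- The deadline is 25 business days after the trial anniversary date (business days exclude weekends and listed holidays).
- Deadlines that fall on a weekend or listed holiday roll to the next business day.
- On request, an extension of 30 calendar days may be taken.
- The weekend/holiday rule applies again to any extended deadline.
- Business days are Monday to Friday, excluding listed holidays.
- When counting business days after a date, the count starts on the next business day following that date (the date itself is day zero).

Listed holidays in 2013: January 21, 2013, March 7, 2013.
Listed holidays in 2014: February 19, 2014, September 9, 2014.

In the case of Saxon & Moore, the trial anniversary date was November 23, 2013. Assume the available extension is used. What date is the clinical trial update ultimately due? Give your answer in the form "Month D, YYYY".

January 27, 2014

Counting 25 business days after November 23, 2013 (skipping weekends and listed holidays) reaches December 27, 2013.
December 27, 2013 falls on a Friday, which is a business day, so no adjustment is needed.
Applying the 30-calendar-day extension: December 27, 2013 + 30 days = January 26, 2014.
January 26, 2014 is a Sunday; the next business day is January 27, 2014 (Monday).
Final deadline: January 27, 2014.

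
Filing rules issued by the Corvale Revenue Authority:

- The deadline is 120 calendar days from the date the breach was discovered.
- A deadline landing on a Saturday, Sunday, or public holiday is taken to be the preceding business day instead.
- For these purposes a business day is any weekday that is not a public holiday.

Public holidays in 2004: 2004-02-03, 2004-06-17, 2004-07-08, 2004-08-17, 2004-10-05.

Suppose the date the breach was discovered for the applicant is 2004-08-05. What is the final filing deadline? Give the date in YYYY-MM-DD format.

Trigger date 2004-08-05 + 120 calendar days = 2004-12-03.
2004-12-03 is a Friday and not a listed holiday, so it stands.
The final due date is 2004-12-03.

2004-12-03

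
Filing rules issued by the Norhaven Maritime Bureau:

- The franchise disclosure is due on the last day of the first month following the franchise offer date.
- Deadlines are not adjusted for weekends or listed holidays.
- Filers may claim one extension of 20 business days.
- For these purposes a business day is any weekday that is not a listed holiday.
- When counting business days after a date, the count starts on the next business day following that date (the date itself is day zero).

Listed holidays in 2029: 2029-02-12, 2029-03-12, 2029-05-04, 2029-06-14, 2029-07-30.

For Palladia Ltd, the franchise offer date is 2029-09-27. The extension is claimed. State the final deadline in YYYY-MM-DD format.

2029-11-28

1 month after 2029-09-27 falls in October 2029; the last day of that month is 2029-10-31.
2029-10-31 falls on a Wednesday. The rules make no weekend/holiday allowance, so it remains 2029-10-31.
Counting 20 further business days from 2029-10-31 reaches 2029-11-28.
2029-11-28 falls on a Wednesday. The rules make no weekend/holiday allowance, so it remains 2029-11-28.
Deadline: 2029-11-28.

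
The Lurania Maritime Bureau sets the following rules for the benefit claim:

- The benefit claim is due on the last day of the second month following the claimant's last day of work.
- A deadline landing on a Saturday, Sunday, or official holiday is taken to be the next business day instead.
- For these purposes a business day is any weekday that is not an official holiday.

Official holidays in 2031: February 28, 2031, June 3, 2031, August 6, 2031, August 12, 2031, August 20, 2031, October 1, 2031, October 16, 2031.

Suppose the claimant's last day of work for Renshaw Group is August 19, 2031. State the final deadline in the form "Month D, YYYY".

The second month after August 19, 2031 is October 2031, whose last day is October 31, 2031.
October 31, 2031 falls on a Friday, which is a business day, so no adjustment is needed.
So the filing is due October 31, 2031.

October 31, 2031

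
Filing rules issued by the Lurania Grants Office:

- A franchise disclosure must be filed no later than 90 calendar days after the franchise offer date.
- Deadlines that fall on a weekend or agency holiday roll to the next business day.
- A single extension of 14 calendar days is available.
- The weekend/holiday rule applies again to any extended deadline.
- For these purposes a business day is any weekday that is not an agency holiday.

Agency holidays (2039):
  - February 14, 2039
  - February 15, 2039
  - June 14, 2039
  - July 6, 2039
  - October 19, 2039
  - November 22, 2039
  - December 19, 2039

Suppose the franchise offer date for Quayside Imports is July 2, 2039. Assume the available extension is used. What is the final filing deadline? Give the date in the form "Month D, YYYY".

October 14, 2039

From July 2, 2039, 90 calendar days later is September 30, 2039.
Since September 30, 2039 is a Friday and not a holiday, the date is unchanged.
Applying the 14-calendar-day extension: September 30, 2039 + 14 days = October 14, 2039.
Since October 14, 2039 is a Friday and not a holiday, the date is unchanged.
Deadline: October 14, 2039.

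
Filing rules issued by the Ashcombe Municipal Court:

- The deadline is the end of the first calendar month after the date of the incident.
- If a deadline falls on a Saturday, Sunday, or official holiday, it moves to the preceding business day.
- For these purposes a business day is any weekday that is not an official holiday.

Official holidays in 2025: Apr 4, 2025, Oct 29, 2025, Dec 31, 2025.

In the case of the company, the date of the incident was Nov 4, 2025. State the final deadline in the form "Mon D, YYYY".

Dec 30, 2025

1 month after Nov 4, 2025 is December 2025; that month ends on Dec 31, 2025.
Dec 31, 2025 is a listed holiday; the preceding business day is Dec 30, 2025 (Tuesday).
The final due date is Dec 30, 2025.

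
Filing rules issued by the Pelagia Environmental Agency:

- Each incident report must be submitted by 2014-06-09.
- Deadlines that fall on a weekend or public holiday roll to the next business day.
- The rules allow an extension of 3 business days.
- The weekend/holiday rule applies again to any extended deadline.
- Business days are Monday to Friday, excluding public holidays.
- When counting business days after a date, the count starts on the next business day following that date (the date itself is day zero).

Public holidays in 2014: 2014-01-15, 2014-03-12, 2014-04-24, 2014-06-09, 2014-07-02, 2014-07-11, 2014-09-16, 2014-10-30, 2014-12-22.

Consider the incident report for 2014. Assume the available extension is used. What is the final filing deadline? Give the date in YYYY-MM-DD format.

Start from the fixed due date, 2014-06-09.
2014-06-09 falls on a listed holiday. Rolling to the next business day gives 2014-06-10, a Tuesday.
Applying the 3-business-day extension: 3 business days after 2014-06-10 is 2014-06-13.
2014-06-13 (Friday) is already a business day.
Deadline: 2014-06-13.

2014-06-13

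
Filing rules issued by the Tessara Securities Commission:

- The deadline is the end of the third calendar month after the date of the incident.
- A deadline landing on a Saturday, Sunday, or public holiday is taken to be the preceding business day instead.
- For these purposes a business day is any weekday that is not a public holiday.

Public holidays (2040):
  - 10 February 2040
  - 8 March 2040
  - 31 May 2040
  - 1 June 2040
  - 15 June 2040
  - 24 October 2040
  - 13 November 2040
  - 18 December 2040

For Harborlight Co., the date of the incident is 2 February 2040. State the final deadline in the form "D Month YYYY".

30 May 2040

3 months after 2 February 2040 falls in May 2040; the last day of that month is 31 May 2040.
31 May 2040 is a listed holiday; the preceding business day is 30 May 2040 (Wednesday).
Deadline: 30 May 2040.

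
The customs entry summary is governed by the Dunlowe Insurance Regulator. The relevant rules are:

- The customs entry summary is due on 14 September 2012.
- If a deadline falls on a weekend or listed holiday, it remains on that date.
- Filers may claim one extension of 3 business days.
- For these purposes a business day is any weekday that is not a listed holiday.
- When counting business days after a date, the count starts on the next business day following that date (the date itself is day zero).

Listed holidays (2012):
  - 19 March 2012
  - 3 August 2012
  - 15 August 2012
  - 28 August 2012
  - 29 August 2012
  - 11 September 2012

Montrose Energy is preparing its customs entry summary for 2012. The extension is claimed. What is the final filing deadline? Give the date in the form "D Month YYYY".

19 September 2012

The statutory due date is 14 September 2012.
14 September 2012 is a Friday; no weekend or holiday adjustment applies.
Counting 3 further business days from 14 September 2012 reaches 19 September 2012.
19 September 2012 is a Wednesday; no weekend or holiday adjustment applies.
So the filing is due 19 September 2012.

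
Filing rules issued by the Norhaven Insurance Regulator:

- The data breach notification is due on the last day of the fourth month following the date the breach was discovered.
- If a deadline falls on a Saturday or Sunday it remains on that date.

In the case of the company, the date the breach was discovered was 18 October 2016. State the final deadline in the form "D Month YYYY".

The fourth month after 18 October 2016 is February 2017, whose last day is 28 February 2017.
No adjustment is made for weekends or holidays, so 28 February 2017 stands.
Final deadline: 28 February 2017.

28 February 2017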